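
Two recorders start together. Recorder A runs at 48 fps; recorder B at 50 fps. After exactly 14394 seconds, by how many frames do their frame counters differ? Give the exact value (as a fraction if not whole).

A emits 48 × 14394 = 690912 frames; B emits 50 × 14394 = 719700.
Difference = 28788 frames; B is ahead of A.

28788 frames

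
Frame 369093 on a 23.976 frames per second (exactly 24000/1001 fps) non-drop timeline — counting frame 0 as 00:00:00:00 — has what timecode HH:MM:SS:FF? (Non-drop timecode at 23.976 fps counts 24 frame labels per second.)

04:16:18:21

369093 ÷ 24 = 15378 full seconds, remainder 21 frames.
15378 s = 4 h 16 min 18 s.
Timecode: 04:16:18:21.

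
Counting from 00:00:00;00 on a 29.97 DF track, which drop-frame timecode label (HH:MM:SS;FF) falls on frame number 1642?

00:00:54;22

Each 10-minute DF block holds 10 × 60 × 30 − 9 × 2 = 17982 frames. 1642 ÷ 17982 → 0 full blocks, remainder 1642.
Within the partial block the first minute is 1800 frames and each further minute 1798, so 0 further minute boundaries passed. Total skipped labels = 18 × 0 + 2 × 0 = 0.
Non-drop label index = 1642 + 0 = 1642; at 30 labels/s that is 00:00:54:22, i.e. DF 00:00:54;22.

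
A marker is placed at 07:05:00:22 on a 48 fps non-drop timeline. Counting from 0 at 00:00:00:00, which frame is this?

1224022

Total seconds to the label: (7 × 3600 + 5 × 60 + 0) = 25500.
Frame index = 25500 × 48 + 22 = 1224022.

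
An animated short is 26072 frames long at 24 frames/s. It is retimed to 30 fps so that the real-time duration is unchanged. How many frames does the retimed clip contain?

Frames at target rate = 26072 × (30) / (24) = 32590.

32590 frames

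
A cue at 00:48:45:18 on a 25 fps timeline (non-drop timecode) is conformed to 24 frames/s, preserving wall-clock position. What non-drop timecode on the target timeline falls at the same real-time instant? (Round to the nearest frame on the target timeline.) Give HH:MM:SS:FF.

Source frame index: (0×3600 + 48×60 + 45) × 25 + 18 = 73143.
Real time: 73143 / (25) = 73143/25 s.
Target frame: (73143/25) × (24) = 1755432/25 ≈ 70217.280 → 70217.
At 24 labels/s: frame 70217 → 00:48:45:17.

00:48:45:17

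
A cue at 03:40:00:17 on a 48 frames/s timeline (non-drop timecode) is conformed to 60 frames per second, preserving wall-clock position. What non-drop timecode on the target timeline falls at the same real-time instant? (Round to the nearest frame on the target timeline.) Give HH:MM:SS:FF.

Source frame index: (3×3600 + 40×60 + 0) × 48 + 17 = 633617.
Real time: 633617 / (48) = 633617/48 s.
Target frame: (633617/48) × (60) = 3168085/4 ≈ 792021.250 → 792021.
At 60 labels/s: frame 792021 → 03:40:00:21.

03:40:00:21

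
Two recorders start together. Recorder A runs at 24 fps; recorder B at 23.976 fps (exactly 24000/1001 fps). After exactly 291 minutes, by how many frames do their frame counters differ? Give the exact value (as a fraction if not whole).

291 min = 17460 s.
A emits 24 × 17460 = 419040 frames; B emits 24000/1001 × 17460 = 419040000/1001.
Difference = 419040/1001 frames (≈ 418.6214); B is behind A.

419040/1001 frames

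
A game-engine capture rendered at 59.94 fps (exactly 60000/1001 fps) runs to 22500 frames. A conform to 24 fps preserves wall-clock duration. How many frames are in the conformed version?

9009 frames

Target frames = source frames × (target rate / source rate) = 22500 × (24)/(60000/1001) = 22500 × 1001/2500 = 9009.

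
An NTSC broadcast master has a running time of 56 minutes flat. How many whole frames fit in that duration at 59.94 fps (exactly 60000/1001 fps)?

201398 frames

56 min = 3360 s.
Frames = 3360 × 60000/1001 = 28800000/143 ≈ 201398.6014.
Complete frames: 201398.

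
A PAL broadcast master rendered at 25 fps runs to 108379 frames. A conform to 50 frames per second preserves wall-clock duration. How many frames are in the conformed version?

216758 frames

Target frames = source frames × (target rate / source rate) = 108379 × (50)/(25) = 108379 × 2 = 216758.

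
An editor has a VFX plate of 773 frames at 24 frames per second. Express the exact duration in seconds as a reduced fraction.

Running time = 773 ÷ (24) = 773 × 1/24 = 773/24 s.

773/24 seconds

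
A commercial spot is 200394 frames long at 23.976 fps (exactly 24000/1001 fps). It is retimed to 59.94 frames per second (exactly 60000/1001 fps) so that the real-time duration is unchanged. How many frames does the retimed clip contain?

Frames at target rate = 200394 × (60000/1001) / (24000/1001) = 500985.

500985 frames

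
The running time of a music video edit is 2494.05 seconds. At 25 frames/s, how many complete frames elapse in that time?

62351 frames

Frames = 2494.05 × 25 = 249405/4 ≈ 62351.2500.
Complete frames: 62351.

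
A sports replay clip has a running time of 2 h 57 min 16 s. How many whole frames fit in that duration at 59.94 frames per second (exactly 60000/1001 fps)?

637522 frames

2 h 57 min 16 s = 10636 s.
Frames = 10636 × 60000/1001 = 638160000/1001 ≈ 637522.4775.
Complete frames: 637522.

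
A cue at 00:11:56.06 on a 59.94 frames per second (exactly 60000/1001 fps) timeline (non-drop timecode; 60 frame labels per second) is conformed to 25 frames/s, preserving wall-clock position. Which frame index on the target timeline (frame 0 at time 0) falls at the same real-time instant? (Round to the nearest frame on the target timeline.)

Source frame index: (0×3600 + 11×60 + 56) × 60 + 6 = 42966.
Real time: 42966 / (60000/1001) = 7168161/10000 s.
Target frame: (7168161/10000) × (25) = 7168161/400 ≈ 17920.403 → 17920.

frame 17920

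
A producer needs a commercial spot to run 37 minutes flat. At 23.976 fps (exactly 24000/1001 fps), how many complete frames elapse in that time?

37 min = 2220 s.
Frames = 2220 × 24000/1001 = 53280000/1001 ≈ 53226.7732.
Complete frames: 53226.

53226 frames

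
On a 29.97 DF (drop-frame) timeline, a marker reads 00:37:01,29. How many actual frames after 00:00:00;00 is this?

66591

As if non-drop at 30 labels/s: (0 × 3600 + 37 × 60 + 1) × 30 + 29 = 66659.
Minute boundaries passed: 37; those not divisible by 10: 37 − 3 = 34; dropped labels = 2 × 34 = 68.
Actual frame index = 66659 − 68 = 66591.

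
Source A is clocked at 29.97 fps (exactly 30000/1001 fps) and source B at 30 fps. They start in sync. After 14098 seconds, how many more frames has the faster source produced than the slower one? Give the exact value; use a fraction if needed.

60420/143 frames

A emits 30000/1001 × 14098 = 60420000/143 frames; B emits 30 × 14098 = 422940.
Difference = 60420/143 frames (≈ 422.5175); B is ahead of A.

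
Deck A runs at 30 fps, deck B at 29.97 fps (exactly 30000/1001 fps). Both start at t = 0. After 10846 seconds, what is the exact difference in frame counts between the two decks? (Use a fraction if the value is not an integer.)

29580/91 frames

A emits 30 × 10846 = 325380 frames; B emits 30000/1001 × 10846 = 29580000/91.
Difference = 29580/91 frames (≈ 325.0549); B is behind A.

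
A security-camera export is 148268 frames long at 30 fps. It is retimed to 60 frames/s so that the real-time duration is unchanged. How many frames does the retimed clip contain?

Target frames = source frames × (target rate / source rate) = 148268 × (60)/(30) = 148268 × 2 = 296536.

296536 frames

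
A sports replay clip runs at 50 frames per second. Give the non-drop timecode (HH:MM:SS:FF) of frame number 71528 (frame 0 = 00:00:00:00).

00:23:50:28

71528 ÷ 50 = 1430 full seconds, remainder 28 frames.
1430 s = 0 h 23 min 50 s.
Timecode: 00:23:50:28.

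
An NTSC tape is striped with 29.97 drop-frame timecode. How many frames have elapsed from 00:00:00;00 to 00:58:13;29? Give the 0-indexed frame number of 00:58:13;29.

As if non-drop at 30 labels/s: (0 × 3600 + 58 × 60 + 13) × 30 + 29 = 104819.
Minute boundaries passed: 58; those not divisible by 10: 58 − 5 = 53; dropped labels = 2 × 53 = 106.
Actual frame index = 104819 − 106 = 104713.

104713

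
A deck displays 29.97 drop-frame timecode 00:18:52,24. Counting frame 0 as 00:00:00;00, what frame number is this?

33950

As if non-drop at 30 labels/s: (0 × 3600 + 18 × 60 + 52) × 30 + 24 = 33984.
Minute boundaries passed: 18; those not divisible by 10: 18 − 1 = 17; dropped labels = 2 × 17 = 34.
Actual frame index = 33984 − 34 = 33950.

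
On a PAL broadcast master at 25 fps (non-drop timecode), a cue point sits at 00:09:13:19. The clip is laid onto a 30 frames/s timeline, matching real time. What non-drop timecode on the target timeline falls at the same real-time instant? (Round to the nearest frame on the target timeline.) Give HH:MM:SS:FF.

Source frame index: (0×3600 + 9×60 + 13) × 25 + 19 = 13844.
Real time: 13844 / (25) = 13844/25 s.
Target frame: (13844/25) × (30) = 83064/5 ≈ 16612.800 → 16613.
At 30 labels/s: frame 16613 → 00:09:13:23.

00:09:13:23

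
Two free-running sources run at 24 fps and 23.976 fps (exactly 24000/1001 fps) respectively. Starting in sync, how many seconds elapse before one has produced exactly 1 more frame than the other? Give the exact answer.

1001/24 seconds

The gap grows by |24000/1001 − 24| = 24/1001 frames per second.
Time for a 1-frame gap: 1 ÷ (24/1001) = 1001/24 s.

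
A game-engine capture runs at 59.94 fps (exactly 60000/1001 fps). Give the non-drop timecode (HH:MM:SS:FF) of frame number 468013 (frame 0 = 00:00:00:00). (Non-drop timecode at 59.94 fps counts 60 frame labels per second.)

02:10:00:13

468013 ÷ 60 = 7800 full seconds, remainder 13 frames.
7800 s = 2 h 10 min 0 s.
Timecode: 02:10:00:13.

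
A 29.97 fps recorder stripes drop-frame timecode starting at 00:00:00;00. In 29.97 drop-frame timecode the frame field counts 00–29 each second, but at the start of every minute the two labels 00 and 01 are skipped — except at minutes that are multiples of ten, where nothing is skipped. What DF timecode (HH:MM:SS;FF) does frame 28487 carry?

Ten DF minutes hold 17982 frames, so frame 28487 lies in block 1 (frames 17982–35963) with 10505 frames into that block.
The block's first minute is 1800 frames and the rest 1798 each; 10505 frames reaches minute 5, so 1 × 18 + 5 × 2 = 28 labels have been skipped so far.
Adding those back, label number 28487 + 28 = 28515 at 30 labels/s is 950 s + 15 f = 0 h 15 min 50 s frame 15, i.e. 00:15:50;15.

00:15:50;15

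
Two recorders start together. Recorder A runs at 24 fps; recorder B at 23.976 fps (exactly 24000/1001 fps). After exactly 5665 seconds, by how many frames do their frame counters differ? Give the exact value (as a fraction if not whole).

A emits 24 × 5665 = 135960 frames; B emits 24000/1001 × 5665 = 12360000/91.
Difference = 12360/91 frames (≈ 135.8242); B is behind A.

12360/91 frames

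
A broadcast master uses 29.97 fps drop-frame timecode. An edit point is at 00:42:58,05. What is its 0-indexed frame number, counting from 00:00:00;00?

77269

As if non-drop at 30 labels/s: (0 × 3600 + 42 × 60 + 58) × 30 + 5 = 77345.
Minute boundaries passed: 42; those not divisible by 10: 42 − 4 = 38; dropped labels = 2 × 38 = 76.
Actual frame index = 77345 − 76 = 77269.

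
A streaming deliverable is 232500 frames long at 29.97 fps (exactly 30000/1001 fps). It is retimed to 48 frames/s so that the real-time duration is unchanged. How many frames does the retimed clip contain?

Target frames = source frames × (target rate / source rate) = 232500 × (48)/(30000/1001) = 232500 × 1001/625 = 372372.

372372 frames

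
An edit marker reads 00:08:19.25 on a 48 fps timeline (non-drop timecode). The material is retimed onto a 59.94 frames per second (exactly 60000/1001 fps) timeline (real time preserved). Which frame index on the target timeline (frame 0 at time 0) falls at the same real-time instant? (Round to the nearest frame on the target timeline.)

Source frame index: (0×3600 + 8×60 + 19) × 48 + 25 = 23977.
Real time: 23977 / (48) = 23977/48 s.
Target frame: (23977/48) × (60000/1001) = 29971250/1001 ≈ 29941.309 → 29941.

frame 29941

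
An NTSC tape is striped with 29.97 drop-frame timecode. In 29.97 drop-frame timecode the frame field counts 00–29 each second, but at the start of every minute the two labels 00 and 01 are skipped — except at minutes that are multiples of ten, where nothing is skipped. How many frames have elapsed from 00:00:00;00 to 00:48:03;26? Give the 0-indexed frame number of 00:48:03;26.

86428

As if non-drop at 30 labels/s: (0 × 3600 + 48 × 60 + 3) × 30 + 26 = 86516.
Minute boundaries passed: 48; those not divisible by 10: 48 − 4 = 44; dropped labels = 2 × 44 = 88.
Actual frame index = 86516 − 88 = 86428.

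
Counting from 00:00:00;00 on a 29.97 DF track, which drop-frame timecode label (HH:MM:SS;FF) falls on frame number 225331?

Ten DF minutes hold 17982 frames, so frame 225331 lies in block 12 (frames 215784–233765) with 9547 frames into that block.
The block's first minute is 1800 frames and the rest 1798 each; 9547 frames reaches minute 5, so 12 × 18 + 5 × 2 = 226 labels have been skipped so far.
Adding those back, label number 225331 + 226 = 225557 at 30 labels/s is 7518 s + 17 f = 2 h 5 min 18 s frame 17, i.e. 02:05:18;17.

02:05:18;17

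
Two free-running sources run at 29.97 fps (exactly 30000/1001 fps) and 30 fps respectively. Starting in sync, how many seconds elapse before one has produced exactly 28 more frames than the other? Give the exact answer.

14014/15 seconds

The gap grows by |30 − 30000/1001| = 30/1001 frames per second.
Time for a 28-frame gap: 28 ÷ (30/1001) = 14014/15 s.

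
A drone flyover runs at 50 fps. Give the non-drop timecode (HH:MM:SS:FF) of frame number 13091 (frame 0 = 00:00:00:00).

13091 ÷ 50 = 261 full seconds, remainder 41 frames.
261 s = 0 h 4 min 21 s.
Timecode: 00:04:21:41.

00:04:21:41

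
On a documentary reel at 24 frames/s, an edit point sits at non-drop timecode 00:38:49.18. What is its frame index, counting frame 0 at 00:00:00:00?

Total seconds to the label: (0 × 3600 + 38 × 60 + 49) = 2329.
Frame index = 2329 × 24 + 18 = 55914.

frame 55914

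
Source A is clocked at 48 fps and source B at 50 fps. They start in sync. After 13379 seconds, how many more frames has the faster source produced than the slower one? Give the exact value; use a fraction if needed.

26758 frames

A emits 48 × 13379 = 642192 frames; B emits 50 × 13379 = 668950.
Difference = 26758 frames; B is ahead of A.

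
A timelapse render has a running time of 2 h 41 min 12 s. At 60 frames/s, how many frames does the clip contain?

2 h 41 min 12 s = 9672 s.
Frames = 9672 × 60 = 580320.

580320 frames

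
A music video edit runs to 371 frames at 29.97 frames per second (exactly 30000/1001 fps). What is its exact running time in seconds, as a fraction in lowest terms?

371371/30000 seconds

Running time = 371 ÷ (30000/1001) = 371 × 1001/30000 = 371371/30000 s.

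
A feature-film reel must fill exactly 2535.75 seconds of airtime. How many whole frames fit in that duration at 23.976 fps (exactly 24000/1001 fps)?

60797 frames

Frames = 2535.75 × 24000/1001 = 8694000/143 ≈ 60797.2028.
Complete frames: 60797.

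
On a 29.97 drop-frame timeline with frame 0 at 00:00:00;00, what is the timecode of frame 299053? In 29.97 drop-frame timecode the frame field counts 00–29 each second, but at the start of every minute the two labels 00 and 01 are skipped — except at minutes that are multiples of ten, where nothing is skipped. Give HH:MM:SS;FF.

Each 10-minute DF block holds 10 × 60 × 30 − 9 × 2 = 17982 frames. 299053 ÷ 17982 → 16 full blocks, remainder 11341.
Within the partial block the first minute is 1800 frames and each further minute 1798, so 6 further minute boundaries passed. Total skipped labels = 18 × 16 + 2 × 6 = 300.
Non-drop label index = 299053 + 300 = 299353; at 30 labels/s that is 02:46:18:13, i.e. DF 02:46:18;13.

02:46:18;13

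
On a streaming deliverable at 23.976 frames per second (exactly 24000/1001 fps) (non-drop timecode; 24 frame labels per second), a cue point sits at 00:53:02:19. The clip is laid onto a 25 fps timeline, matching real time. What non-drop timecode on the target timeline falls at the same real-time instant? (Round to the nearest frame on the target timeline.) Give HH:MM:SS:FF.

Source frame index: (0×3600 + 53×60 + 2) × 24 + 19 = 76387.
Real time: 76387 / (24000/1001) = 76463387/24000 s.
Target frame: (76463387/24000) × (25) = 76463387/960 ≈ 79649.361 → 79649.
At 25 labels/s: frame 79649 → 00:53:05:24.

00:53:05:24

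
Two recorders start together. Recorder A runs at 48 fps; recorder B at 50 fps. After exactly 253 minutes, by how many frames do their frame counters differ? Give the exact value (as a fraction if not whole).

253 min = 15180 s.
A emits 48 × 15180 = 728640 frames; B emits 50 × 15180 = 759000.
Difference = 30360 frames; B is ahead of A.

30360 frames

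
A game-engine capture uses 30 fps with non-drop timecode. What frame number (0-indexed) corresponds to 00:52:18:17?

94157

Total seconds to the label: (0 × 3600 + 52 × 60 + 18) = 3138.
Frame index = 3138 × 30 + 17 = 94157.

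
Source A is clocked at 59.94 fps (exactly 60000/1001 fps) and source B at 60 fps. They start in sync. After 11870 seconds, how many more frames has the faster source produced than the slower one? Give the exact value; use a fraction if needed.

A emits 60000/1001 × 11870 = 712200000/1001 frames; B emits 60 × 11870 = 712200.
Difference = 712200/1001 frames (≈ 711.4885); B is ahead of A.

712200/1001 frames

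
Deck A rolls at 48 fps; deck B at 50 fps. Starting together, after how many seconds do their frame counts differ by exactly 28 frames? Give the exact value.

The gap grows by |50 − 48| = 2 frames per second.
Time for a 28-frame gap: 28 ÷ (2) = 14 s.

14 seconds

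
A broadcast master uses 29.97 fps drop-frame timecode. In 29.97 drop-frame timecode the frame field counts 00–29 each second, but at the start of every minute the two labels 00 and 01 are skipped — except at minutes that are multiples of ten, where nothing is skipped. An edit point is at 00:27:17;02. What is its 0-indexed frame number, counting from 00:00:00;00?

49062

As if non-drop at 30 labels/s: (0 × 3600 + 27 × 60 + 17) × 30 + 2 = 49112.
Minute boundaries passed: 27; those not divisible by 10: 27 − 2 = 25; dropped labels = 2 × 25 = 50.
Actual frame index = 49112 − 50 = 49062.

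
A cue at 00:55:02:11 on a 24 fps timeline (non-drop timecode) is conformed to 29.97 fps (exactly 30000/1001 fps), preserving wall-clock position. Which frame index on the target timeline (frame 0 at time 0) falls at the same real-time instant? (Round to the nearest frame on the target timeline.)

frame 98975

Source frame index: (0×3600 + 55×60 + 2) × 24 + 11 = 79259.
Real time: 79259 / (24) = 79259/24 s.
Target frame: (79259/24) × (30000/1001) = 99073750/1001 ≈ 98974.775 → 98975.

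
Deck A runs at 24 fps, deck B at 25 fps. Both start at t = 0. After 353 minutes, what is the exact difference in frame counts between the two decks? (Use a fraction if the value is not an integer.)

21180 frames

353 min = 21180 s.
A emits 24 × 21180 = 508320 frames; B emits 25 × 21180 = 529500.
Difference = 21180 frames; B is ahead of A.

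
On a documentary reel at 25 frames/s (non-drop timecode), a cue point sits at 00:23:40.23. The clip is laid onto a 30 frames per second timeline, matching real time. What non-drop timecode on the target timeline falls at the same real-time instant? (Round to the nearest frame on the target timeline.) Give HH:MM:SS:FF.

00:23:40:28

Source frame index: (0×3600 + 23×60 + 40) × 25 + 23 = 35523.
Real time: 35523 / (25) = 35523/25 s.
Target frame: (35523/25) × (30) = 213138/5 ≈ 42627.600 → 42628.
At 30 labels/s: frame 42628 → 00:23:40:28.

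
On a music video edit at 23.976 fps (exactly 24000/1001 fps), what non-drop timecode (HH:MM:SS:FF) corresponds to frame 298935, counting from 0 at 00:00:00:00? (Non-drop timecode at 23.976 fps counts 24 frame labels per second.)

03:27:35:15

298935 ÷ 24 = 12455 full seconds, remainder 15 frames.
12455 s = 3 h 27 min 35 s.
Timecode: 03:27:35:15.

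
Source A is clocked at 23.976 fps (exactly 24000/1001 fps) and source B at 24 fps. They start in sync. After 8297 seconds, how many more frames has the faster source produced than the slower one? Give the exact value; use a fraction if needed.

199128/1001 frames

A emits 24000/1001 × 8297 = 199128000/1001 frames; B emits 24 × 8297 = 199128.
Difference = 199128/1001 frames (≈ 198.9291); B is ahead of A.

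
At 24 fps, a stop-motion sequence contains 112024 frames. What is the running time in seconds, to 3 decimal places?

4667.667 seconds

Running time = 112024 × 1/24 = 14003/3 s ≈ 4667.667 s.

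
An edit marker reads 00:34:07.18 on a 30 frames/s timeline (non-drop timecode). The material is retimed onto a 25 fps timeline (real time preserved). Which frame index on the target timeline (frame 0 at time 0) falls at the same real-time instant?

frame 51190

Source frame index: (0×3600 + 34×60 + 7) × 30 + 18 = 61428.
Real time: 61428 / (30) = 10238/5 s.
Target frame: (10238/5) × (25) = 51190.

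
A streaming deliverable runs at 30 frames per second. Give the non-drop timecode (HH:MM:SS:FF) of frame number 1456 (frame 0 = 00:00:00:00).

1456 ÷ 30 = 48 full seconds, remainder 16 frames.
48 s = 0 h 0 min 48 s.
Timecode: 00:00:48:16.

00:00:48:16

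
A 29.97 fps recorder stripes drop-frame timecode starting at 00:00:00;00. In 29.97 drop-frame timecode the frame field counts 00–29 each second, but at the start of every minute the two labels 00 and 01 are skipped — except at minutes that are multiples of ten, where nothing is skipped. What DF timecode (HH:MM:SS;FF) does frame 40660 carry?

00:22:36;20

Ten DF minutes hold 17982 frames, so frame 40660 lies in block 2 (frames 35964–53945) with 4696 frames into that block.
The block's first minute is 1800 frames and the rest 1798 each; 4696 frames reaches minute 2, so 2 × 18 + 2 × 2 = 40 labels have been skipped so far.
Adding those back, label number 40660 + 40 = 40700 at 30 labels/s is 1356 s + 20 f = 0 h 22 min 36 s frame 20, i.e. 00:22:36;20.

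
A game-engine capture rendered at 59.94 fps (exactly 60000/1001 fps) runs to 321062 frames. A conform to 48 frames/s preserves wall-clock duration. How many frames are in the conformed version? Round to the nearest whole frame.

257106 frames

Frames at target rate = 321062 × (48) / (60000/1001) = 160691531/625 ≈ 257106.450.
Nearest whole frame: 257106.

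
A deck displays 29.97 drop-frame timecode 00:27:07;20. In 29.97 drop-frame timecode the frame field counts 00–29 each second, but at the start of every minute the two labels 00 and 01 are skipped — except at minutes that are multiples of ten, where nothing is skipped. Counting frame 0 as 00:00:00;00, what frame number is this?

As if non-drop at 30 labels/s: (0 × 3600 + 27 × 60 + 7) × 30 + 20 = 48830.
Minute boundaries passed: 27; those not divisible by 10: 27 − 2 = 25; dropped labels = 2 × 25 = 50.
Actual frame index = 48830 − 50 = 48780.

48780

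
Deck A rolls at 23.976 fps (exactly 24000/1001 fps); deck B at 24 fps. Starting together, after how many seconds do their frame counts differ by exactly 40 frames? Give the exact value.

The gap grows by |24 − 24000/1001| = 24/1001 frames per second.
Time for a 40-frame gap: 40 ÷ (24/1001) = 5005/3 s.

5005/3 seconds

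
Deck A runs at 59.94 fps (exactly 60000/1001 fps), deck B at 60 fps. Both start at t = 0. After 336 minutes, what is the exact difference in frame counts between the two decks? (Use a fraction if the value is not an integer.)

172800/143 frames

336 min = 20160 s.
A emits 60000/1001 × 20160 = 172800000/143 frames; B emits 60 × 20160 = 1209600.
Difference = 172800/143 frames (≈ 1208.3916); B is ahead of A.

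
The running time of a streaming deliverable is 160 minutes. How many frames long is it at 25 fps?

160 min = 9600 s.
Frames = 9600 × 25 = 240000.

240000 frames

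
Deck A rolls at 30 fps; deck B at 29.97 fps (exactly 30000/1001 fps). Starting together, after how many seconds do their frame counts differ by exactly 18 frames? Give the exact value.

The gap grows by |30000/1001 − 30| = 30/1001 frames per second.
Time for a 18-frame gap: 18 ÷ (30/1001) = 600.6 s.

600.6 seconds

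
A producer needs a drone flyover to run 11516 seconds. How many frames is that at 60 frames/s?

690960 frames

Frames = 11516 × 60 = 690960.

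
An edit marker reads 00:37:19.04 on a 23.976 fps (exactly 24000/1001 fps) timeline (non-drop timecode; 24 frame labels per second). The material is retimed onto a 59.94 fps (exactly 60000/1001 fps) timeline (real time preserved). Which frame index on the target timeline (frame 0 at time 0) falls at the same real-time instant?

frame 134350

Source frame index: (0×3600 + 37×60 + 19) × 24 + 4 = 53740.
Real time: 53740 / (24000/1001) = 2689687/1200 s.
Target frame: (2689687/1200) × (60000/1001) = 134350.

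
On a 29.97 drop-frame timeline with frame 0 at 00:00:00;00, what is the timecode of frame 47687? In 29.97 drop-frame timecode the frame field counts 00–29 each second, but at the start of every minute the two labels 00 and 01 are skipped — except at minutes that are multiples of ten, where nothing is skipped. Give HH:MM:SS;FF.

Each 10-minute DF block holds 10 × 60 × 30 − 9 × 2 = 17982 frames. 47687 ÷ 17982 → 2 full blocks, remainder 11723.
Within the partial block the first minute is 1800 frames and each further minute 1798, so 6 further minute boundaries passed. Total skipped labels = 18 × 2 + 2 × 6 = 48.
Non-drop label index = 47687 + 48 = 47735; at 30 labels/s that is 00:26:31:05, i.e. DF 00:26:31;05.

00:26:31;05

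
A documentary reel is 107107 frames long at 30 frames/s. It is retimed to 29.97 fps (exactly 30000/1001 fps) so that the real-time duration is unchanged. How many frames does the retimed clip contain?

107000 frames

Target frames = source frames × (target rate / source rate) = 107107 × (30000/1001)/(30) = 107107 × 1000/1001 = 107000.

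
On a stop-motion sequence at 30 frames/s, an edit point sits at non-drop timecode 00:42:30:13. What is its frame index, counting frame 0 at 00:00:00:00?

Total seconds to the label: (0 × 3600 + 42 × 60 + 30) = 2550.
Frame index = 2550 × 30 + 13 = 76513.

frame 76513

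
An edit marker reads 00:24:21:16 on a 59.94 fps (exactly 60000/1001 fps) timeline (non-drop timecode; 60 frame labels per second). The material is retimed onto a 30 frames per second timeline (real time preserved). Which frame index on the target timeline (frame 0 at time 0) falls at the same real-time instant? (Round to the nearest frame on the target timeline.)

Source frame index: (0×3600 + 24×60 + 21) × 60 + 16 = 87676.
Real time: 87676 / (60000/1001) = 21940919/15000 s.
Target frame: (21940919/15000) × (30) = 21940919/500 ≈ 43881.838 → 43882.

frame 43882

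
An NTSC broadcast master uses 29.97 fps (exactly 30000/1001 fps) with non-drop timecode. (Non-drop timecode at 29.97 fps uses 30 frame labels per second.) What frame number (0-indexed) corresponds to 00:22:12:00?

Total seconds to the label: (0 × 3600 + 22 × 60 + 12) = 1332.
Frame index = 1332 × 30 + 0 = 39960.

39960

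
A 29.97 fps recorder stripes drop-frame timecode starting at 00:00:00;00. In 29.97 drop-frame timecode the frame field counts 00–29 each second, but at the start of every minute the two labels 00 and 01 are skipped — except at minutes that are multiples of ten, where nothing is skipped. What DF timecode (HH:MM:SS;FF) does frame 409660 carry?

03:47:49;00

Ten DF minutes hold 17982 frames, so frame 409660 lies in block 22 (frames 395604–413585) with 14056 frames into that block.
The block's first minute is 1800 frames and the rest 1798 each; 14056 frames reaches minute 7, so 22 × 18 + 7 × 2 = 410 labels have been skipped so far.
Adding those back, label number 409660 + 410 = 410070 at 30 labels/s is 13669 s + 0 f = 3 h 47 min 49 s frame 0, i.e. 03:47:49;00.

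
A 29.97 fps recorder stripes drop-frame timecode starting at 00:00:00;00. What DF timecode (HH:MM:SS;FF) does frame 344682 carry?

03:11:40;26

Ten DF minutes hold 17982 frames, so frame 344682 lies in block 19 (frames 341658–359639) with 3024 frames into that block.
The block's first minute is 1800 frames and the rest 1798 each; 3024 frames reaches minute 1, so 19 × 18 + 1 × 2 = 344 labels have been skipped so far.
Adding those back, label number 344682 + 344 = 345026 at 30 labels/s is 11500 s + 26 f = 3 h 11 min 40 s frame 26, i.e. 03:11:40;26.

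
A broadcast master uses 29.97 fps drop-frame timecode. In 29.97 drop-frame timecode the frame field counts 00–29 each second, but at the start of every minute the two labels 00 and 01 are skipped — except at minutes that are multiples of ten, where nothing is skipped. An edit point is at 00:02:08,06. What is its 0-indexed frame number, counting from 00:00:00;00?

3842

As if non-drop at 30 labels/s: (0 × 3600 + 2 × 60 + 8) × 30 + 6 = 3846.
Minute boundaries passed: 2; those not divisible by 10: 2 − 0 = 2; dropped labels = 2 × 2 = 4.
Actual frame index = 3846 − 4 = 3842.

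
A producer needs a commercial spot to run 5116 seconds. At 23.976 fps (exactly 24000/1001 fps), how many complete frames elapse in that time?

Frames = 5116 × 24000/1001 = 122784000/1001 ≈ 122661.3387.
Complete frames: 122661.

122661 frames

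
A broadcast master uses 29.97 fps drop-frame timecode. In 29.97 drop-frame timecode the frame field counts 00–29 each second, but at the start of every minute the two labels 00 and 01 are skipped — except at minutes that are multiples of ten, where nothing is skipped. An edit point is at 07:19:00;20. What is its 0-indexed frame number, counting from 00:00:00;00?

Complete 10-minute blocks: 43, each 17982 frames → 773226.
Remaining 9 whole minutes in the current block: 1800 + 8 × 1798 = 16184 frames.
Within the current minute: 0 × 30 + 20 − 2 = 18 (labels ;00/;01 skipped at this minute). Total = 773226 + 16184 + 18 = 789428.

789428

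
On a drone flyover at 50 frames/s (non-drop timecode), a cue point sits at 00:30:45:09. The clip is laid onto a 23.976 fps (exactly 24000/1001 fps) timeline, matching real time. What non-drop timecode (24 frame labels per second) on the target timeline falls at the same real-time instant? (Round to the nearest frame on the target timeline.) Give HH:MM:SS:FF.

00:30:43:08

Source frame index: (0×3600 + 30×60 + 45) × 50 + 9 = 92259.
Real time: 92259 / (50) = 92259/50 s.
Target frame: (92259/50) × (24000/1001) = 44284320/1001 ≈ 44240.080 → 44240.
At 24 labels/s: frame 44240 → 00:30:43:08.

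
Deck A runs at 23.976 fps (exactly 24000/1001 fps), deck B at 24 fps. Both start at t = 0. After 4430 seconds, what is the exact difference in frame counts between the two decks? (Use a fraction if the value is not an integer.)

A emits 24000/1001 × 4430 = 106320000/1001 frames; B emits 24 × 4430 = 106320.
Difference = 106320/1001 frames (≈ 106.2138); B is ahead of A.

106320/1001 frames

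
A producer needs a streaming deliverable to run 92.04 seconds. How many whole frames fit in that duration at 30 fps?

2761 frames

Frames = 92.04 × 30 = 13806/5 ≈ 2761.2000.
Complete frames: 2761.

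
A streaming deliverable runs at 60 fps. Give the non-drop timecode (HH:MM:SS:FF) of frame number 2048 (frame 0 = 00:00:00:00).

00:00:34:08

2048 ÷ 60 = 34 full seconds, remainder 8 frames.
34 s = 0 h 0 min 34 s.
Timecode: 00:00:34:08.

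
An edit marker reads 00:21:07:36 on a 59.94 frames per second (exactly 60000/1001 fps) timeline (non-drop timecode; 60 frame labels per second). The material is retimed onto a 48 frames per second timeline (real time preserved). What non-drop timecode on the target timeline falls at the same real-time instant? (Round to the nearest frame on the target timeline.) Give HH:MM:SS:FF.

Source frame index: (0×3600 + 21×60 + 7) × 60 + 36 = 76056.
Real time: 76056 / (60000/1001) = 3172169/2500 s.
Target frame: (3172169/2500) × (48) = 38066028/625 ≈ 60905.645 → 60906.
At 48 labels/s: frame 60906 → 00:21:08:42.

00:21:08:42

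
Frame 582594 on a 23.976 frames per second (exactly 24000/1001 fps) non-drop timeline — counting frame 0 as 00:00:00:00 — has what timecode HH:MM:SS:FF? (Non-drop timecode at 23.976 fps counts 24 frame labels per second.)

06:44:34:18

582594 ÷ 24 = 24274 full seconds, remainder 18 frames.
24274 s = 6 h 44 min 34 s.
Timecode: 06:44:34:18.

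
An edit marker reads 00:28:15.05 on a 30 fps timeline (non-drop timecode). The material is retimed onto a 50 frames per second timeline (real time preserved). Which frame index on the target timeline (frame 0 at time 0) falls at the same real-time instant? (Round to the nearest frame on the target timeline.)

frame 84758

Source frame index: (0×3600 + 28×60 + 15) × 30 + 5 = 50855.
Real time: 50855 / (30) = 10171/6 s.
Target frame: (10171/6) × (50) = 254275/3 ≈ 84758.333 → 84758.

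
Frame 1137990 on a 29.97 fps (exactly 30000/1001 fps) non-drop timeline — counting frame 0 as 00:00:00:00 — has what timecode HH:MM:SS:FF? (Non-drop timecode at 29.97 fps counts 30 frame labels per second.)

10:32:13:00

1137990 ÷ 30 = 37933 full seconds, remainder 0 frames.
37933 s = 10 h 32 min 13 s.
Timecode: 10:32:13:00.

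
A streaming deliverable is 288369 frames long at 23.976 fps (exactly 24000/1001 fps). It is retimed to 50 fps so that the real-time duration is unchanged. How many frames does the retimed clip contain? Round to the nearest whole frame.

Frames at target rate = 288369 × (50) / (24000/1001) = 96219123/160 ≈ 601369.519.
Nearest whole frame: 601370.

601370 frames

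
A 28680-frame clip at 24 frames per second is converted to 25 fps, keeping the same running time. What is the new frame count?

Target frames = source frames × (target rate / source rate) = 28680 × (25)/(24) = 28680 × 25/24 = 29875.

29875 frames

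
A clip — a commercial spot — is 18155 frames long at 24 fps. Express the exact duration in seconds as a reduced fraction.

Running time = 18155 ÷ (24) = 18155 × 1/24 = 18155/24 s.

18155/24 seconds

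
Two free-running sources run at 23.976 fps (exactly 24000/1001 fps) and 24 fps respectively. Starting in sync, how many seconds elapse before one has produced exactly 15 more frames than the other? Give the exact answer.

The gap grows by |24 − 24000/1001| = 24/1001 frames per second.
Time for a 15-frame gap: 15 ÷ (24/1001) = 625.625 s.

625.625 seconds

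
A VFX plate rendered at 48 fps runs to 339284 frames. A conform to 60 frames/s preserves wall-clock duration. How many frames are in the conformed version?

424105 frames

Frames at target rate = 339284 × (60) / (48) = 424105.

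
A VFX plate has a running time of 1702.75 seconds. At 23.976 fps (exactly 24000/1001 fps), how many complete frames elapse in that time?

40825 frames

Frames = 1702.75 × 24000/1001 = 5838000/143 ≈ 40825.1748.
Complete frames: 40825.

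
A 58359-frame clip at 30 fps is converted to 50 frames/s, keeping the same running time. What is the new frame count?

Frames at target rate = 58359 × (50) / (30) = 97265.

97265 frames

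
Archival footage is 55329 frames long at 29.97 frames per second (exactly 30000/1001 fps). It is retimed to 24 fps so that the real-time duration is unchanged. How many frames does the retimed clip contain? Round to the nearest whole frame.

44307 frames

Frames at target rate = 55329 × (24) / (30000/1001) = 55384329/1250 ≈ 44307.463.
Nearest whole frame: 44307.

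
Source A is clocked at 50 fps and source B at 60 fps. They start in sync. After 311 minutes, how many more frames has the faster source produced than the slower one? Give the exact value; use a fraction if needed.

311 min = 18660 s.
A emits 50 × 18660 = 933000 frames; B emits 60 × 18660 = 1119600.
Difference = 186600 frames; B is ahead of A.

186600 frames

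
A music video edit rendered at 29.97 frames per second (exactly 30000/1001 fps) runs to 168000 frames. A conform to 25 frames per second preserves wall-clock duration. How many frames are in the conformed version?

140140 frames

Target frames = source frames × (target rate / source rate) = 168000 × (25)/(30000/1001) = 168000 × 1001/1200 = 140140.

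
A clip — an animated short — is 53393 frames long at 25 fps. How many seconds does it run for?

2135.72 seconds

Running time = 53393 / (25) = 2135.72 s.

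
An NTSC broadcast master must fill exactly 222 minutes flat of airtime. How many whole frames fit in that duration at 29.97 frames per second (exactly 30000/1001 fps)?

222 min = 13320 s.
Frames = 13320 × 30000/1001 = 399600000/1001 ≈ 399200.7992.
Complete frames: 399200.

399200 frames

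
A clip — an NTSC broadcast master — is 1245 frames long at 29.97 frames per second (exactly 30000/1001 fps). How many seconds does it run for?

41.5415 seconds

Running time = 1245 / (30000/1001) = 41.5415 s.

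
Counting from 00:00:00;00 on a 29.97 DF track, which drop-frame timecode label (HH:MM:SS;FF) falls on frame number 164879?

01:31:41;13

Ten DF minutes hold 17982 frames, so frame 164879 lies in block 9 (frames 161838–179819) with 3041 frames into that block.
The block's first minute is 1800 frames and the rest 1798 each; 3041 frames reaches minute 1, so 9 × 18 + 1 × 2 = 164 labels have been skipped so far.
Adding those back, label number 164879 + 164 = 165043 at 30 labels/s is 5501 s + 13 f = 1 h 31 min 41 s frame 13, i.e. 01:31:41;13.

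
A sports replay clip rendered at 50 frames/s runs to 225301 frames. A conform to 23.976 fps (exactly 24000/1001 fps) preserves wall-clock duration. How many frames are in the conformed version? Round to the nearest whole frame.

Frames at target rate = 225301 × (24000/1001) / (50) = 108144480/1001 ≈ 108036.444.
Nearest whole frame: 108036.

108036 frames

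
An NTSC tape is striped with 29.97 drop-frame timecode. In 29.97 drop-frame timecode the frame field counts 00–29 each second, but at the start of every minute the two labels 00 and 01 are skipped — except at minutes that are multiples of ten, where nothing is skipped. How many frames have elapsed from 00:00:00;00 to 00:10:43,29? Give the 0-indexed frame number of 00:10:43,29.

19301

As if non-drop at 30 labels/s: (0 × 3600 + 10 × 60 + 43) × 30 + 29 = 19319.
Minute boundaries passed: 10; those not divisible by 10: 10 − 1 = 9; dropped labels = 2 × 9 = 18.
Actual frame index = 19319 − 18 = 19301.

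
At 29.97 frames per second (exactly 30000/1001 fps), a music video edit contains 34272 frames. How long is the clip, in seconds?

Running time = 34272 / (30000/1001) = 1143.5424 s.

1143.5424 seconds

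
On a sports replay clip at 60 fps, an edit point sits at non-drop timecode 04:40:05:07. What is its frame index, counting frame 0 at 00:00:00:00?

1008307

Total seconds to the label: (4 × 3600 + 40 × 60 + 5) = 16805.
Frame index = 16805 × 60 + 7 = 1008307.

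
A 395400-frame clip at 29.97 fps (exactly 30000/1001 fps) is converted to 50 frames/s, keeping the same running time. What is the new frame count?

659659 frames

Target frames = source frames × (target rate / source rate) = 395400 × (50)/(30000/1001) = 395400 × 1001/600 = 659659.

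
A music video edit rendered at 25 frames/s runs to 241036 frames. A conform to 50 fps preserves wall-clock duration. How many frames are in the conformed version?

482072 frames

Target frames = source frames × (target rate / source rate) = 241036 × (50)/(25) = 241036 × 2 = 482072.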